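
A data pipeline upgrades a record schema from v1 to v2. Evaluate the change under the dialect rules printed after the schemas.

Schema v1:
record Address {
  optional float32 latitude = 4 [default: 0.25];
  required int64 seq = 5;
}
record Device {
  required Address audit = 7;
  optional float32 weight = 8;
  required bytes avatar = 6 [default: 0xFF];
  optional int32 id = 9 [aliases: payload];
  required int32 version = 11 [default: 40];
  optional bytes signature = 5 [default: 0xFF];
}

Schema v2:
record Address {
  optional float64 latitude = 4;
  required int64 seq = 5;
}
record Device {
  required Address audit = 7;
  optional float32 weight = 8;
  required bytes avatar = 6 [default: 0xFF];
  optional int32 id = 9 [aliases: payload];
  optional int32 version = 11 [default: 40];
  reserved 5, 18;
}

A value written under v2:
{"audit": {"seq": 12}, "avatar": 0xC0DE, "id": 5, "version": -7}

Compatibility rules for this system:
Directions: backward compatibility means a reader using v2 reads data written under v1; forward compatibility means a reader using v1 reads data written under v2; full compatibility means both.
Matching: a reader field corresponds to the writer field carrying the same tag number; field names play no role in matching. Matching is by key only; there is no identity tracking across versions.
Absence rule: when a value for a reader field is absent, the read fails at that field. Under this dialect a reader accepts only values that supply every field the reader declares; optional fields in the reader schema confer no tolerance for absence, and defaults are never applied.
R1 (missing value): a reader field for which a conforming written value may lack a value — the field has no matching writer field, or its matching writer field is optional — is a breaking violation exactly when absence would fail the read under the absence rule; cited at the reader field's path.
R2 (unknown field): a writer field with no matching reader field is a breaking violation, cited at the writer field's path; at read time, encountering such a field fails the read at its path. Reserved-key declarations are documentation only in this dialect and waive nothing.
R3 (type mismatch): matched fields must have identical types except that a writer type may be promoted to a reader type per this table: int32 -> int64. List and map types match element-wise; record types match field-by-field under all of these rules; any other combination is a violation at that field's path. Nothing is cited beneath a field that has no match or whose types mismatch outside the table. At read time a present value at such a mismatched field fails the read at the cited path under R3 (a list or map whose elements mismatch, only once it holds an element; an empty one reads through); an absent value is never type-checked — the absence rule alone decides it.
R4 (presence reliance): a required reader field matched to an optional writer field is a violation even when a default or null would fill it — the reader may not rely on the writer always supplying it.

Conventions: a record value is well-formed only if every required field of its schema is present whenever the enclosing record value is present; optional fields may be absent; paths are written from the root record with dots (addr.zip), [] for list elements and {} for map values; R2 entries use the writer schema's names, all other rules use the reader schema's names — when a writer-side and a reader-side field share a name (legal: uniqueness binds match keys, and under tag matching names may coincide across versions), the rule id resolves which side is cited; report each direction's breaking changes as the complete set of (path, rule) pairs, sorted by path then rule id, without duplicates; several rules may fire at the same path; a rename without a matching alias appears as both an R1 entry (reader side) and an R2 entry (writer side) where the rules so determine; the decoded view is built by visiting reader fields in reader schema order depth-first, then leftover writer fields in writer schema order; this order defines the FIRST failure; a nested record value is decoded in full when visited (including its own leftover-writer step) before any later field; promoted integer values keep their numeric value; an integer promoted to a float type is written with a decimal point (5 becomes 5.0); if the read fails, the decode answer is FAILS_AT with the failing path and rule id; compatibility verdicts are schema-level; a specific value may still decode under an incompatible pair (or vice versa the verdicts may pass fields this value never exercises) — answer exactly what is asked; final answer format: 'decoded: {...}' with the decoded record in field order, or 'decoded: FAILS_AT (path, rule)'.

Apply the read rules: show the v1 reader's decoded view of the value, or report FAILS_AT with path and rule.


decoded: FAILS_AT (audit.latitude, R1)

each type pair in Device: writer, then reader
migrating the Device value to v1:
  read fails at audit.latitude under R1 (no fill)
  => FAILS_AT (audit.latitude, R1)
checking off the Device differences that do not matter here:
  removed field signature from record Device (its key 5 joins the reserved list) -> matters for Device compatibility verdicts, not for this value's decode
  field version in record Device: required changed to optional -> matters for Device compatibility verdicts, not for this value's decode


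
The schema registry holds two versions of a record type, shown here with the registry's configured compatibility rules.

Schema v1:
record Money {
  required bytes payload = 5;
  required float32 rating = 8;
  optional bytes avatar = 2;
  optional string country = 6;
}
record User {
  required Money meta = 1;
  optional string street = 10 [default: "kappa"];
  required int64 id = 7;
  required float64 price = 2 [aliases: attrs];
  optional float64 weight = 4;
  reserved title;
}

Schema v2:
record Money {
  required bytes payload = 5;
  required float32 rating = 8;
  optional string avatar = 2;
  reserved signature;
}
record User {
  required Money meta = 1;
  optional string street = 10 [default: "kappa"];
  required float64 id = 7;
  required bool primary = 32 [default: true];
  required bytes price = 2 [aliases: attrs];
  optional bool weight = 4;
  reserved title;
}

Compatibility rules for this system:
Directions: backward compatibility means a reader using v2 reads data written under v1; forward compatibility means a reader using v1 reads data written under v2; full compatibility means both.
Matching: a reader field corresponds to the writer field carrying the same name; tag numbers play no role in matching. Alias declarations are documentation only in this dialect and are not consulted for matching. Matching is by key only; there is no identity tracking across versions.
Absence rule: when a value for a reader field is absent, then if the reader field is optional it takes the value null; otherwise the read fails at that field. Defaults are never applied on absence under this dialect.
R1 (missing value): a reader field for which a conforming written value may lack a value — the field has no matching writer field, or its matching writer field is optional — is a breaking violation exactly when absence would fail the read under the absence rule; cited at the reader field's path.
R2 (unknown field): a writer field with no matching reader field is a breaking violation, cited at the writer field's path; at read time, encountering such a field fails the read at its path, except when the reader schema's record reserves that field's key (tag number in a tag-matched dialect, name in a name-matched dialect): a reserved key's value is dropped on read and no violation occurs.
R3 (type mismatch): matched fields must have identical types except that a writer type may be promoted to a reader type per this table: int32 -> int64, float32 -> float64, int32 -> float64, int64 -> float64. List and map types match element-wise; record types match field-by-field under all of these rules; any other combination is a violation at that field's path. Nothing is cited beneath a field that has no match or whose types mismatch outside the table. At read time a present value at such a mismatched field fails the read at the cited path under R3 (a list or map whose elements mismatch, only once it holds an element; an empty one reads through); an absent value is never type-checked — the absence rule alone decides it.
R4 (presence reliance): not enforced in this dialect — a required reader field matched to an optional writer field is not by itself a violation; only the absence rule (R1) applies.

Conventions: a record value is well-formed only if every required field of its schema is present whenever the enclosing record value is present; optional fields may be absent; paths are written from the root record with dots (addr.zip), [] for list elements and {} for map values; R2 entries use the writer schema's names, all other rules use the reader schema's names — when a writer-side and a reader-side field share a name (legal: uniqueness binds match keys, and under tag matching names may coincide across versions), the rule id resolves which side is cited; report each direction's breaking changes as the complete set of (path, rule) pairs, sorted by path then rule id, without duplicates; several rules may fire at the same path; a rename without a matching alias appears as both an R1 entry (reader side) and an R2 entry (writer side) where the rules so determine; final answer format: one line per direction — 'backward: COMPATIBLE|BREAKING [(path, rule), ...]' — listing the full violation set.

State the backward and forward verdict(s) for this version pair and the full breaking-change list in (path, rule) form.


backward: BREAKING [(meta.avatar, R3), (meta.country, R2), (price, R3), (primary, R1), (weight, R3)]; forward: BREAKING [(id, R3), (meta.avatar, R3), (price, R3), (primary, R2), (weight, R3)]

arrows below run writer -> reader for User
checking backward for User: reader v2 against writer v1:
  Money -> Money, writer required: meta aligns to meta
  string -> string, writer optional: street aligns to street
  int64 -> float64, writer required: id aligns to id
  primary has no writer counterpart
  float64 -> bytes, writer required: price aligns to price
  float64 -> bool, writer optional: weight aligns to weight
  bytes -> bytes, writer required: meta.payload aligns to meta.payload
  float32 -> float32, writer required: meta.rating aligns to meta.rating
  bytes -> string, writer optional: meta.avatar aligns to meta.avatar
  meta.country (writer side), unknown to reader
  R3 fires at meta.avatar
  R2 fires at meta.country
  R3 fires at price
  R1 fires at primary
  R3 fires at weight
  => backward verdict for User: BREAKING, 5 violation(s)
checking forward for User: reader v1 against writer v2:
  Money -> Money, writer required: meta aligns to meta
  string -> string, writer optional: street aligns to street
  float64 -> int64, writer required: id aligns to id
  bytes -> float64, writer required: price aligns to price
  bool -> float64, writer optional: weight aligns to weight
  primary (writer side), unknown to reader
  bytes -> bytes, writer required: meta.payload aligns to meta.payload
  float32 -> float32, writer required: meta.rating aligns to meta.rating
  string -> bytes, writer optional: meta.avatar aligns to meta.avatar
  meta.country has no writer counterpart
  R3 fires at id
  R3 fires at meta.avatar
  R3 fires at price
  R2 fires at primary
  R3 fires at weight
  => forward verdict for User: BREAKING, 5 violation(s)


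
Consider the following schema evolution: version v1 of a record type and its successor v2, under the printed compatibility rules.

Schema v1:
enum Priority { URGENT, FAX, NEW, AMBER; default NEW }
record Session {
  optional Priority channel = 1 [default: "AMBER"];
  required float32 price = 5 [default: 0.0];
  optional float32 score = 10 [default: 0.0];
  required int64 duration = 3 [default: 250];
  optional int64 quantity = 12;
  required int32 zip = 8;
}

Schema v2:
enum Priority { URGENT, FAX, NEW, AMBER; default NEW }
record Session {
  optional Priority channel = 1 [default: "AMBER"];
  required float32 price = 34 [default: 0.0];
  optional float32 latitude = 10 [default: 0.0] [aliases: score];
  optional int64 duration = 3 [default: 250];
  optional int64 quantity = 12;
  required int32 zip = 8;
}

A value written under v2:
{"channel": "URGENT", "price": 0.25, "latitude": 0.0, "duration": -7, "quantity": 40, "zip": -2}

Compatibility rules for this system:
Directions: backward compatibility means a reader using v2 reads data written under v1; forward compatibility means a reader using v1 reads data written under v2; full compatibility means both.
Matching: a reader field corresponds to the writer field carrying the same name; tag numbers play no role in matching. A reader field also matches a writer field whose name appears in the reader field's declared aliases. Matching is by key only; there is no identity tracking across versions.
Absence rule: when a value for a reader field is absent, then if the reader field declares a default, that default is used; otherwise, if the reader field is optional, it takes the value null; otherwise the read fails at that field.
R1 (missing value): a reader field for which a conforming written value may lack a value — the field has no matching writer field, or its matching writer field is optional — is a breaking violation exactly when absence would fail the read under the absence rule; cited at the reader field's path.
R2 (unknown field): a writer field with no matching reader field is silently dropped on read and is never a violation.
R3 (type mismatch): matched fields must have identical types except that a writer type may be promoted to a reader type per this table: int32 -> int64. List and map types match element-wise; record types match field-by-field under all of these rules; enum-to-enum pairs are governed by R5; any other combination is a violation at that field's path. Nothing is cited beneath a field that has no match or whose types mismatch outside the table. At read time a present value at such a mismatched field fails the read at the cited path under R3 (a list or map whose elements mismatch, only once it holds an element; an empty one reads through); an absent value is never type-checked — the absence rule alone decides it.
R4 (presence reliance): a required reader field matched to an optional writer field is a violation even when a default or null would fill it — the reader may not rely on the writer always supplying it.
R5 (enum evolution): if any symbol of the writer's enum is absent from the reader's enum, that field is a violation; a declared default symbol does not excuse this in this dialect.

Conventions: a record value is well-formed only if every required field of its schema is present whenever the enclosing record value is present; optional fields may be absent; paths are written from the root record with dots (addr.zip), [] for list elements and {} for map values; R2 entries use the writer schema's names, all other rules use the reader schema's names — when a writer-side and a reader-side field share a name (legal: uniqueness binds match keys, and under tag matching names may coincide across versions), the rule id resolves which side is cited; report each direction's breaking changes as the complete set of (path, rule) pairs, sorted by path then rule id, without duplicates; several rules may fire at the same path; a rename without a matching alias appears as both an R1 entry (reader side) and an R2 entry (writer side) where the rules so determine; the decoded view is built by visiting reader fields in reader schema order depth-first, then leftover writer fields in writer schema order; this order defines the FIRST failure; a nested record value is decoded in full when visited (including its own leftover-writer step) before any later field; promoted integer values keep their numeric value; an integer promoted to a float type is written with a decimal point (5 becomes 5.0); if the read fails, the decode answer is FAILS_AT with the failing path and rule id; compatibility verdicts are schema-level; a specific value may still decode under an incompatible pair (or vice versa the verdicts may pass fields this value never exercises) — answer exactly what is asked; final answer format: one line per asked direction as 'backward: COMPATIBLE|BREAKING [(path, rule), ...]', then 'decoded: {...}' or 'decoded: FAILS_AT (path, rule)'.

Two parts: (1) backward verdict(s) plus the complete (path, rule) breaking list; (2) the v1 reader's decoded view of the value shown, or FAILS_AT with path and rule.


backward: COMPATIBLE []; decoded: {"channel": "URGENT", "price": 0.25, "score": 0.0, "duration": -7, "quantity": 40, "zip": -2}

in Session below, arrows point writer -> reader
backward on Session — v2 reading data written by v1:
  channel: Priority -> Priority, writer optional; from channel
  price: float32 -> float32, writer required; from price
  latitude: float32 -> float32, writer optional; from score
  duration: int64 -> int64, writer required; from duration
  quantity: int64 -> int64, writer optional; from quantity
  zip: int32 -> int32, writer required; from zip
  nothing fires on Session: backward is COMPATIBLE
decode walk for Session under reader schema v1:
  channel := "URGENT"
  price := 0.25
  score := 0.0 (missing; default applied)
  duration := -7
  quantity := 40
  zip := -2
  writer latitude: no reader field; dropped
  => decoded: {"channel": "URGENT", "price": 0.25, "score": 0.0, "duration": -7, "quantity": 40, "zip": -2}
diffs on Session not affecting the asked answer:
  renamed field score to latitude in record Session (alias score declared on the renamed field) -> triggers nothing under Session's printed rules — same verdict
  field duration in record Session: required changed to optional -> affects forward compatibility only, which is not asked
  field price in record Session: tag 5 changed to 34 -> triggers nothing under Session's printed rules — same verdict


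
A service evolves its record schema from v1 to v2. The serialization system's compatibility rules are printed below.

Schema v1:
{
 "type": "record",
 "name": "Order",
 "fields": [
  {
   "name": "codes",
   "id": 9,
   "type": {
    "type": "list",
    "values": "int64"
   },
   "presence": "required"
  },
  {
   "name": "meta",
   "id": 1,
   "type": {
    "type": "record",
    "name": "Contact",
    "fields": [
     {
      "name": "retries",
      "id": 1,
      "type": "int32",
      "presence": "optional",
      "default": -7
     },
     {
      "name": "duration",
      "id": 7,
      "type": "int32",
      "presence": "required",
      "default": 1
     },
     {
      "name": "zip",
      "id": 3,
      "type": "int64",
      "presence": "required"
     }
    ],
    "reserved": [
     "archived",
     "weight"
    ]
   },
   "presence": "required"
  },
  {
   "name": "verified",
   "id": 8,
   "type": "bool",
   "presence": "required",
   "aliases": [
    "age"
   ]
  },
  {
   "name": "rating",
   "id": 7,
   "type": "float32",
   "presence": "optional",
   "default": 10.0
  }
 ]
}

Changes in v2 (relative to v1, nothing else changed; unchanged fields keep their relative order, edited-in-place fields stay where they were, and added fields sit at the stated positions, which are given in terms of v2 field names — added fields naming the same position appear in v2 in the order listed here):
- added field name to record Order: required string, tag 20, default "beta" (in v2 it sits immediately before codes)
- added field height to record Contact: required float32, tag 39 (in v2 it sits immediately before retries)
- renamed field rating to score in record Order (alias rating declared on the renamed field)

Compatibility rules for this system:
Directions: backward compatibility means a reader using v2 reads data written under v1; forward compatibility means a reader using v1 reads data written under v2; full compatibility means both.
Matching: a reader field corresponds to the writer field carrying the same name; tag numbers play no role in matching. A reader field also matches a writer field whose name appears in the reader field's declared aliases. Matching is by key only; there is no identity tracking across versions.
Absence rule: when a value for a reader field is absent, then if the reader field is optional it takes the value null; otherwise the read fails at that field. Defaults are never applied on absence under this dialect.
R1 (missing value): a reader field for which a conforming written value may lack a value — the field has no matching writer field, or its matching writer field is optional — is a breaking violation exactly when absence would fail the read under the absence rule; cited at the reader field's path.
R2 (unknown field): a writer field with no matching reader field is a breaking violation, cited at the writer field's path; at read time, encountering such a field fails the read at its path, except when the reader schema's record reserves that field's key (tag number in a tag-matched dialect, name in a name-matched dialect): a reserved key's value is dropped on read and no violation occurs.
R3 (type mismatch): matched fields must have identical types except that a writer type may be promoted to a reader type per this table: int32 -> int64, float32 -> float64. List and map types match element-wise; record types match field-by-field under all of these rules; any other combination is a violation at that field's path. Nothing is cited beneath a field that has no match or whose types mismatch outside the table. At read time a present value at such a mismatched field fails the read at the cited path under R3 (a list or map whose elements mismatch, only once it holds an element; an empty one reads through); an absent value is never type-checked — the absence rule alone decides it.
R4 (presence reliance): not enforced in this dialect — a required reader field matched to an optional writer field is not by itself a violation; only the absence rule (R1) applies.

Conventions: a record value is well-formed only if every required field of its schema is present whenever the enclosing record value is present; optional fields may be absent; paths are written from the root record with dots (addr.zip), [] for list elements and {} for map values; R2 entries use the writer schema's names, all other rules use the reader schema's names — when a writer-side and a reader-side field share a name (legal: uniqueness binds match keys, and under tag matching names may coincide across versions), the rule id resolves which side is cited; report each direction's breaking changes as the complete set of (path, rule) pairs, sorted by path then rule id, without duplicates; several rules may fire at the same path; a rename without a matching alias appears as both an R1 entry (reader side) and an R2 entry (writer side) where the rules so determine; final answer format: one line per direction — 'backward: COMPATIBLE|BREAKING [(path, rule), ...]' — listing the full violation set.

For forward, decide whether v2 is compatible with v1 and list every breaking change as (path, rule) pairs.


forward: BREAKING [(meta.height, R2), (name, R2), (score, R2)]

the writer's type comes first in each Order pair
forward pass over Order, reader schema v1, writer schema v2:
  codes: list<int64> -> list<int64>, writer required; from codes
  meta: Contact -> Contact, writer required; from meta
  verified: bool -> bool, writer required; from verified
  no writer field matches reader rating
  writer field name has no reader counterpart
  writer field score has no reader counterpart
  meta.retries: int32 -> int32, writer optional; from meta.retries
  meta.duration: int32 -> int32, writer required; from meta.duration
  meta.zip: int64 -> int64, writer required; from meta.zip
  writer field meta.height has no reader counterpart
  breaking: (meta.height, R2)
  breaking: (name, R2)
  breaking: (score, R2)
  => 3 violation(s): forward is BREAKING for Order


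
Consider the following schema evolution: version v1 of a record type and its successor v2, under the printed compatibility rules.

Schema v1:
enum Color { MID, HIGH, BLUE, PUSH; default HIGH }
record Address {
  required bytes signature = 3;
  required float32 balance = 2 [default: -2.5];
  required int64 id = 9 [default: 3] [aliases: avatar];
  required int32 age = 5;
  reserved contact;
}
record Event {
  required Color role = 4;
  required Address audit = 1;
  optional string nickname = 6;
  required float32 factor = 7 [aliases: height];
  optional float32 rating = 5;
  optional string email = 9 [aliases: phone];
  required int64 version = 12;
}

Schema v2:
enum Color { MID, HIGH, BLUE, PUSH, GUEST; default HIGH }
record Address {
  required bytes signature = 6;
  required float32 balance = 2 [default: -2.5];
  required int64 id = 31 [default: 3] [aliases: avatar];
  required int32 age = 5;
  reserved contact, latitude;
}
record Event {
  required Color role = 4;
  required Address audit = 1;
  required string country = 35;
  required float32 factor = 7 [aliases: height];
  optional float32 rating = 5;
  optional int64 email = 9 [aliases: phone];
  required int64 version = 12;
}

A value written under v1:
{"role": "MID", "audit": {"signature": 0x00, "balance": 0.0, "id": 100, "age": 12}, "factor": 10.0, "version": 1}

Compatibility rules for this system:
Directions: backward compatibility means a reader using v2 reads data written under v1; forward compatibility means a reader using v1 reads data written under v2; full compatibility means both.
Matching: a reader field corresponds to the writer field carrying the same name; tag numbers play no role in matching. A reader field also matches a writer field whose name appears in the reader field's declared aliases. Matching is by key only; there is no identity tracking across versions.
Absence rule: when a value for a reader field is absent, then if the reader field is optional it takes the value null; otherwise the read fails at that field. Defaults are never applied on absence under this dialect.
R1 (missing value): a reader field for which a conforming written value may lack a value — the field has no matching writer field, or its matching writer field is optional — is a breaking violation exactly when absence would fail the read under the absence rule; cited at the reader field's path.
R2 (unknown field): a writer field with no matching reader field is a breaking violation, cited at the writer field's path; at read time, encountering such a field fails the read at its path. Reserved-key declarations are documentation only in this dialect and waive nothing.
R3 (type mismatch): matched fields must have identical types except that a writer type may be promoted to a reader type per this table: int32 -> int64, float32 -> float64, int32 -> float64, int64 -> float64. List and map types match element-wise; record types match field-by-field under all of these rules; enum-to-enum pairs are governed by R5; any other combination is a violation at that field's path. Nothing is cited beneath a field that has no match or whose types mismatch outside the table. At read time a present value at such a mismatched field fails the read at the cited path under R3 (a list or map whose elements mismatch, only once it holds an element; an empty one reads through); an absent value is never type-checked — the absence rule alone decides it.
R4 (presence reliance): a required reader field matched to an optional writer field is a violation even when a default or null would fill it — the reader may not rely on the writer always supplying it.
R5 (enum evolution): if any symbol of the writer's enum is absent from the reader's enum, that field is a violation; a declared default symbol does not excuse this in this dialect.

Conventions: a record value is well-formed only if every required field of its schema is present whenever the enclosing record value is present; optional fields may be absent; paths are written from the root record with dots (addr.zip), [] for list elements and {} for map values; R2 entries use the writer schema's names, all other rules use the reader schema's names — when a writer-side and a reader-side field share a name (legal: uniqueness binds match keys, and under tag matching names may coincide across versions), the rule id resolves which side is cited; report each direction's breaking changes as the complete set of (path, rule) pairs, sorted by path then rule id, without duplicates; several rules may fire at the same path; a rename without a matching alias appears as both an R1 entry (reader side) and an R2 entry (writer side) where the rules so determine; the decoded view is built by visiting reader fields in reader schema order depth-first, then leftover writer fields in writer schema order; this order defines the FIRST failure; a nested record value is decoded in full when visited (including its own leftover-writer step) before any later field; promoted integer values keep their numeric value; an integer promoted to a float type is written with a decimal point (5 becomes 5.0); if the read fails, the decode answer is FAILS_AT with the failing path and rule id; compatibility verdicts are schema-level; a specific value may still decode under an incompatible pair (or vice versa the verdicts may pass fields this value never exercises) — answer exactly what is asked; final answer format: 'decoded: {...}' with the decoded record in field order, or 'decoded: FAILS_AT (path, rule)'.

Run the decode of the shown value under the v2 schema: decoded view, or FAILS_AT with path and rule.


the writer's type comes first in each Event pair
migrating the Event value to v2:
  role := "MID"
  audit.signature := 0x00
  audit.balance := 0.0
  audit.id := 100
  audit.age := 12
  read fails at country under R1 (no fill)
  => FAILS_AT (country, R1)
checking off the Event differences that do not matter here:
  field id in record Address: tag 9 changed to 31 -> no rule fires on it and the decoded Event view is identical with or without it
  field email in record Event: type string changed to int64 -> a verdict-level change on Event — the shown value reads the same
  enum Color (field role in record Event): symbol GUEST added -> a verdict-level change on Event — the shown value reads the same
  removed field nickname from record Event -> a verdict-level change on Event — the shown value reads the same
  field signature in record Address: tag 3 changed to 6 -> no rule fires on it and the decoded Event view is identical with or without it

decoded: FAILS_AT (country, R1)


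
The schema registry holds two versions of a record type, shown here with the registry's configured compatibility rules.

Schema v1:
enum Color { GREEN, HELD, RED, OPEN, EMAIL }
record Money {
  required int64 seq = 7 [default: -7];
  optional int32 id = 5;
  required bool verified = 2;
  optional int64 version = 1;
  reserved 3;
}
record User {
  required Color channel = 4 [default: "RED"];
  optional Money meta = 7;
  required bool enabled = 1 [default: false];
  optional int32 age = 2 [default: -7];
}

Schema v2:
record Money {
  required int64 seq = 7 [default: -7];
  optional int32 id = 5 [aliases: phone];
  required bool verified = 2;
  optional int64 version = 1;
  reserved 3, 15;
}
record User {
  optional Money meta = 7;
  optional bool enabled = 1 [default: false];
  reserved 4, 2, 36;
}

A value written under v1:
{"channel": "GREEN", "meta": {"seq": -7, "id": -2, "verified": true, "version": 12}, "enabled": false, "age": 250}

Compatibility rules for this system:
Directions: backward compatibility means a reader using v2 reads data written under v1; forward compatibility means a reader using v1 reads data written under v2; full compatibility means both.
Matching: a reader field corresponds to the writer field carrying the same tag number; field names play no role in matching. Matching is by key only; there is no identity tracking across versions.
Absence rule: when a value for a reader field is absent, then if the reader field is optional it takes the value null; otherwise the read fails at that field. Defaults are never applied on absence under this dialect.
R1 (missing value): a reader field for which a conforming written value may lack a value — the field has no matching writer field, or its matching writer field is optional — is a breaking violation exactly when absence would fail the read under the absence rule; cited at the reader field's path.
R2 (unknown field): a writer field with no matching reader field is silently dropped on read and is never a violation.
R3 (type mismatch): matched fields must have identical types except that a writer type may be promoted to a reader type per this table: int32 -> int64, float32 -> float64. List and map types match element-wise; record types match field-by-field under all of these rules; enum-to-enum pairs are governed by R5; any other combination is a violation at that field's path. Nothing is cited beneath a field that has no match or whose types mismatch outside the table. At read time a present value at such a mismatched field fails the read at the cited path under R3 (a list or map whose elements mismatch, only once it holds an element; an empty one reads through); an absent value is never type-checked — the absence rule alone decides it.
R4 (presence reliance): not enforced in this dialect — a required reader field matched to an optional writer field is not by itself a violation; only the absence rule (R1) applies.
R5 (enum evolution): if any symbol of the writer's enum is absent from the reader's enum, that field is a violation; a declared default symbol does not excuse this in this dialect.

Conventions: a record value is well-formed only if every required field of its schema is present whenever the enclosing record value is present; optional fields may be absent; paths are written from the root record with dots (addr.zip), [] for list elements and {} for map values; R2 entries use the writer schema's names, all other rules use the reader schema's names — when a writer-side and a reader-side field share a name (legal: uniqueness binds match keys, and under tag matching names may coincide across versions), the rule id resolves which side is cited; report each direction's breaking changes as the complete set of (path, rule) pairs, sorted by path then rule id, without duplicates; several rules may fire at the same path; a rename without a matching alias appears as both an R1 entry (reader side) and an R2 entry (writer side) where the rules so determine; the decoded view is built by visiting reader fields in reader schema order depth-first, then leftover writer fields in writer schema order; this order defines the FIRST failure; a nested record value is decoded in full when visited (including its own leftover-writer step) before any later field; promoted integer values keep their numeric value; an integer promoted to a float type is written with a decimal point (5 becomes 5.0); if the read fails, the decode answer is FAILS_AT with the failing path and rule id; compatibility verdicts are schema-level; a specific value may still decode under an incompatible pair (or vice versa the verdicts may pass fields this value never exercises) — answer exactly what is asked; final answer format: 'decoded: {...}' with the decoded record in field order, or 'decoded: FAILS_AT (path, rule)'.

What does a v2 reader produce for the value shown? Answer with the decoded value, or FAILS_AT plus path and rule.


decoded: {"meta": {"seq": -7, "id": -2, "verified": true, "version": 12}, "enabled": false}

arrows below run writer -> reader for User
decoding the User value with the v2 reader:
  meta.seq := -7
  meta.id := -2
  meta.verified := true
  meta.version := 12
  enabled := false
  writer channel: unknown -> dropped
  writer age: unknown -> dropped
  => decoded: {"meta": {"seq": -7, "id": -2, "verified": true, "version": 12}, "enabled": false}
diffs on User not affecting the asked answer:
  field enabled in record User: required changed to optional -> changes User's schema-level verdicts only — the decode of this value is the same


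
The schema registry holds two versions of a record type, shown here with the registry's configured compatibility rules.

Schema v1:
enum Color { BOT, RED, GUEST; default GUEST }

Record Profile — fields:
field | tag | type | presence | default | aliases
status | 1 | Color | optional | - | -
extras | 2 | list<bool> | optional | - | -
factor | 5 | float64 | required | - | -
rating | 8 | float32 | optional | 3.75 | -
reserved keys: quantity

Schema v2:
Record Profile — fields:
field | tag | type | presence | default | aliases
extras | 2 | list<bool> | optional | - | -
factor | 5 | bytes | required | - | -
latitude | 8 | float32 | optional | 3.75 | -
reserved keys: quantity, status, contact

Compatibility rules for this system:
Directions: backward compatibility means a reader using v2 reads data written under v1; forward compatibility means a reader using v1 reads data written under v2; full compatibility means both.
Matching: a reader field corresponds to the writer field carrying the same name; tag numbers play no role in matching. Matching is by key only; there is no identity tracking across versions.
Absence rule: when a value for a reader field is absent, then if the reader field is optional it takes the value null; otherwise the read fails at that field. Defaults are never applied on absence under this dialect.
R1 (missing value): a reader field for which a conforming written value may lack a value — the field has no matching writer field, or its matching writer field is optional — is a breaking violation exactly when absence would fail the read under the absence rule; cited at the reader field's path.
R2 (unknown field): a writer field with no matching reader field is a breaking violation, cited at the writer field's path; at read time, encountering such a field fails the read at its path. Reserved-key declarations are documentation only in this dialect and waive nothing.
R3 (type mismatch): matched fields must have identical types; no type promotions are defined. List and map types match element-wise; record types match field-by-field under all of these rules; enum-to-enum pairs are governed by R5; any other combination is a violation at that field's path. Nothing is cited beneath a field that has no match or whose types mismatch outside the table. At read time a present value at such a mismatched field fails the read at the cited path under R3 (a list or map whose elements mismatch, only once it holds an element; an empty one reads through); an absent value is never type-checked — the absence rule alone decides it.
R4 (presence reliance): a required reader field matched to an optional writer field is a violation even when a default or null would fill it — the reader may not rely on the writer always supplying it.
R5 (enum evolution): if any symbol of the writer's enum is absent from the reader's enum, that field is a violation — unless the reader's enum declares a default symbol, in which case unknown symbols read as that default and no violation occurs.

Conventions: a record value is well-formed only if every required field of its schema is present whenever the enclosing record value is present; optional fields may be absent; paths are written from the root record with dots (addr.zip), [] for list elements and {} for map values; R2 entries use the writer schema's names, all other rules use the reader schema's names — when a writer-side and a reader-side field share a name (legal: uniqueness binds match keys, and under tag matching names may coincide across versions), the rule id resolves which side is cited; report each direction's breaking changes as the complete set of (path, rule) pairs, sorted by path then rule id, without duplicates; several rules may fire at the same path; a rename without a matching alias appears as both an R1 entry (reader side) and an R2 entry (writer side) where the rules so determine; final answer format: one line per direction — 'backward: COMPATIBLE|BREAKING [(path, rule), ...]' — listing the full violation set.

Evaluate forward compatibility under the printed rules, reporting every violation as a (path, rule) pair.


forward: BREAKING [(factor, R3), (latitude, R2)]

each type pair in Profile: writer, then reader
forward pass over Profile, reader schema v1, writer schema v2:
  status: no writer-side match
  writer optional, list<bool> -> list<bool>: reader extras maps from writer extras
  writer required, bytes -> float64: reader factor maps from writer factor
  rating: no writer-side match
  writer latitude: unknown to reader
  rule R3 violated at factor
  rule R2 violated at latitude
  => forward: BREAKING (2)
the other Profile changes do not affect what is asked:
  removed field status from record Profile (its key "status" joins the reserved list) -> fires only in the backward direction of Profile, which is not asked here
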